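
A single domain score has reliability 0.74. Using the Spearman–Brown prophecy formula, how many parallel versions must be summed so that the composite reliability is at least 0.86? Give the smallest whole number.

3

k ≥ ρ*(1−ρ₁)/(ρ₁(1−ρ*)) = 0.86·0.26 / (0.74·0.14) = 2.158.
Smallest integer k = 3.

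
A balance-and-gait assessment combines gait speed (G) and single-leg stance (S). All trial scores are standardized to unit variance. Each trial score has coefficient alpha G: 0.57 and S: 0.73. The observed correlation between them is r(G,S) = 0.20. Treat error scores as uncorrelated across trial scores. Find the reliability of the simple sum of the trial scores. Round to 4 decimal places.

Var(G+S) = 2 + 2·[0.20] = 2 + 0.4 = 2.4.
With uncorrelated errors the cross-covariances are all true-score covariance, so they carry over unchanged; only the diagonal terms shrink to ρᵢσᵢ².
True-score variance = [0.57 + 0.73] + 0.4 = 1.3 + 0.4 = 1.7.
Reliability = 1.7 / 2.4 = 0.7083.

0.7083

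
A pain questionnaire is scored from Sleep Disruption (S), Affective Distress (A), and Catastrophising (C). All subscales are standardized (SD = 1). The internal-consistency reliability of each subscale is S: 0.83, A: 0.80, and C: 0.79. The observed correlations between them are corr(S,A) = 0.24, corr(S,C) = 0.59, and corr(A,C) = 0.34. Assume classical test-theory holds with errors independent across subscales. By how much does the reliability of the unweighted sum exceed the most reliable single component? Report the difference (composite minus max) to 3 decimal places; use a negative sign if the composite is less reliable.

0.061

Var(sum) = 3 + 2.34 = 5.34; true-score variance = 2.42 + 2.34 = 4.76; composite reliability = 0.8914.
Max component reliability = 0.8300.
Difference = 0.8914 − 0.8300 = 0.061.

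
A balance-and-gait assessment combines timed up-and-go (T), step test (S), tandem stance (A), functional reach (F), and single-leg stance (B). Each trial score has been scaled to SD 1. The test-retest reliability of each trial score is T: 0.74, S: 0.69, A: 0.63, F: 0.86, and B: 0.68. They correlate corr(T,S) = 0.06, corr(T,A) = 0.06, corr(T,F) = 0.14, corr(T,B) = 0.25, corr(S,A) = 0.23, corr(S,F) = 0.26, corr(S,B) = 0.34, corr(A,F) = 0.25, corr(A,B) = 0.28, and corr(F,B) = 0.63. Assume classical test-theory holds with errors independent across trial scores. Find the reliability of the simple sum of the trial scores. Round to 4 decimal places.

Var(T+S+A+F+B) = 5 + 2·[0.06 + 0.06 + 0.14 + 0.25 + 0.23 + 0.26 + 0.34 + 0.25 + 0.28 + 0.63] = 5 + 5 = 10.
Under uncorrelated errors the observed covariances equal the true-score covariances, so only the own-variance terms attenuate.
True-score variance = [0.74 + 0.69 + 0.63 + 0.86 + 0.68] + 5 = 3.6 + 5 = 8.6.
Reliability = 8.6 / 10 = 0.8600.

0.8600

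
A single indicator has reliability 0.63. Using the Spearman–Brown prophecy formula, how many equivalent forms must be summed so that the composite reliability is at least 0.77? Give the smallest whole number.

k ≥ ρ*(1−ρ₁)/(ρ₁(1−ρ*)) = 0.77·0.37 / (0.63·0.23) = 1.966.
Smallest integer k = 2.

2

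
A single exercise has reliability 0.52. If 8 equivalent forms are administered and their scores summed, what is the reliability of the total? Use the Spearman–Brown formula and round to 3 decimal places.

ρ_k = kρ / (1 + (k−1)ρ) = 8·0.52 / (1 + 7·0.52) = 4.160 / 4.640 = 0.897.

0.897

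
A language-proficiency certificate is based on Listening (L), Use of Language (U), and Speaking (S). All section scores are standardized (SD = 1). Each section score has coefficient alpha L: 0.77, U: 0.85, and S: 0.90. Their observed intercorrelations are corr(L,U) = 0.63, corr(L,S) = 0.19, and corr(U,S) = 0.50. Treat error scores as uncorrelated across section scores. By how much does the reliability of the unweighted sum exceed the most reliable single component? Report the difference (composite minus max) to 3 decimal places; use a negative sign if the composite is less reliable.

Var(sum) = 3 + 2.64 = 5.64; true-score variance = 2.52 + 2.64 = 5.16; composite reliability = 0.9149.
Max component reliability = 0.9000.
Difference = 0.9149 − 0.9000 = 0.015.

0.015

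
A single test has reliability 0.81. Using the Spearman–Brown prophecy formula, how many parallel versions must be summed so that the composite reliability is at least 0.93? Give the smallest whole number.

k ≥ ρ*(1−ρ₁)/(ρ₁(1−ρ*)) = 0.93·0.19 / (0.81·0.07) = 3.116.
Smallest integer k = 4.

4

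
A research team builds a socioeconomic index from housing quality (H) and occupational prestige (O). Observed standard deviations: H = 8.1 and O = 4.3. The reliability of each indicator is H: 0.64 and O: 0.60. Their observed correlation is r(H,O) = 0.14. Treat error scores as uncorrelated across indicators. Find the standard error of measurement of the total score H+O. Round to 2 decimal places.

Var(total) = 84.1 + 9.7524 = 93.8524.
True-score variance = 53.0844 + 9.7524 = 62.8368, so reliability = 0.6695.
Error variance = 93.8524 − 62.8368 = 31.0156; SEM = √31.0156 = 5.57.

5.57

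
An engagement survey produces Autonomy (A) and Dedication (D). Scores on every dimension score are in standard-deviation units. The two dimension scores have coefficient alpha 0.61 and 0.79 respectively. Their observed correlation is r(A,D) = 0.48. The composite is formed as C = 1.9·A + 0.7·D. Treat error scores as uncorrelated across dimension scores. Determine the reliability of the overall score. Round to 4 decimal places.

Var(C) = 1.9² + 0.7² + 2·[1.33·0.48] = 4.1 + 1.2768 = 5.3768.
Under uncorrelated errors the observed covariances equal the true-score covariances, so only the own-variance terms attenuate.
True-score variance = [1.9²·0.61 + 0.7²·0.79] + 1.2768 = 2.5892 + 1.2768 = 3.866.
Reliability = 3.866 / 5.3768 = 0.7190.

0.7190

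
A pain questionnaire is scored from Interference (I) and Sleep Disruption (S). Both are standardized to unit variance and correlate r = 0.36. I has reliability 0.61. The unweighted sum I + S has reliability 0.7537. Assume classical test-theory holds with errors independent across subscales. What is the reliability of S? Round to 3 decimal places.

0.720

Var(I+S) = 2 + 2·0.36 = 2.720.
True-score variance = ρ_I + ρ_S + 2·0.36, so 0.7537 = (0.61 + ρ_S + 0.72) / 2.720.
ρ_S = 0.7537·2.720 − 0.61 − 0.72 = 0.720.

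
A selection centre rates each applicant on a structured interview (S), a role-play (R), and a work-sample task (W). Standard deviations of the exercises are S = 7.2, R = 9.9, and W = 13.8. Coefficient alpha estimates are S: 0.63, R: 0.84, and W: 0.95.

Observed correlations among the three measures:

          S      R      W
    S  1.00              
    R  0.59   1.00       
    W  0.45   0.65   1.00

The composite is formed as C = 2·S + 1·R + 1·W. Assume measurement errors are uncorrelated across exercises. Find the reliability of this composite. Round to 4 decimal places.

0.9001

Var(C) = 2²·7.2² + 9.9² + 13.8² + 2·[2·7.2·9.9·0.59 + 2·7.2·13.8·0.45 + 9.9·13.8·0.65] = 495.81 + 524.675 = 1020.48.
With uncorrelated errors the cross-covariances are all true-score covariance, so they carry over unchanged; only the diagonal terms shrink to ρᵢσᵢ².
True-score variance = [2²·7.2²·0.63 + 9.9²·0.84 + 13.8²·0.95] + 524.675 = 393.883 + 524.675 = 918.558.
Reliability = 918.558 / 1020.48 = 0.9001.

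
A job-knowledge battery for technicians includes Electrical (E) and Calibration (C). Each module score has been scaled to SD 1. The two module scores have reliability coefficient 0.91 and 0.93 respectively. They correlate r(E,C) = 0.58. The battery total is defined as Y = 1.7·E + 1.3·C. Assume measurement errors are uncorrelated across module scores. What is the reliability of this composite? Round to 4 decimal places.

0.9470

Var(Y) = 1.7² + 1.3² + 2·[2.21·0.58] = 4.58 + 2.5636 = 7.1436.
With uncorrelated errors the cross-covariances are all true-score covariance, so they carry over unchanged; only the diagonal terms shrink to ρᵢσᵢ².
True-score variance = [1.7²·0.91 + 1.3²·0.93] + 2.5636 = 4.2016 + 2.5636 = 6.7652.
Reliability = 6.7652 / 7.1436 = 0.9470.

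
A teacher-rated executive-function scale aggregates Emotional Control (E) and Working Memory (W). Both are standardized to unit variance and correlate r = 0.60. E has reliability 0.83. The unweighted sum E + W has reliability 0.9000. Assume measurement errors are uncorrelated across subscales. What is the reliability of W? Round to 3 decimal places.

0.850

Var(E+W) = 2 + 2·0.60 = 3.200.
True-score variance = ρ_E + ρ_W + 2·0.60, so 0.9000 = (0.83 + ρ_W + 1.20) / 3.200.
ρ_W = 0.9000·3.200 − 0.83 − 1.20 = 0.850.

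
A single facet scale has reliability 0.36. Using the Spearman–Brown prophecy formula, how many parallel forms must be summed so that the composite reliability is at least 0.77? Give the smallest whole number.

6

k ≥ ρ*(1−ρ₁)/(ρ₁(1−ρ*)) = 0.77·0.64 / (0.36·0.23) = 5.952.
Smallest integer k = 6.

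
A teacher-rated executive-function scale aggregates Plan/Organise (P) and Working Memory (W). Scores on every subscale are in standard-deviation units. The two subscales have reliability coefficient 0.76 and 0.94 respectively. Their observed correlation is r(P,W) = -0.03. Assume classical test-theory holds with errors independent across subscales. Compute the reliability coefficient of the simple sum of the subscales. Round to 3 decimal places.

Var(P+W) = 2 + 2·[(-0.03)] = 2 − 0.06 = 1.94.
Under uncorrelated errors the observed covariances equal the true-score covariances, so only the own-variance terms attenuate.
True-score variance = [0.76 + 0.94] − 0.06 = 1.7 − 0.06 = 1.64.
Reliability = 1.64 / 1.94 = 0.845.

0.845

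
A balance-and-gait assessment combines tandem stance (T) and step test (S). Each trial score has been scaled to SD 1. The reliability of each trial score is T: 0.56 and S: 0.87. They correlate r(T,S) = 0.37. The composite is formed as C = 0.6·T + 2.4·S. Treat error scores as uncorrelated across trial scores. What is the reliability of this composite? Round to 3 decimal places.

0.874

Var(C) = 0.6² + 2.4² + 2·[1.44·0.37] = 6.12 + 1.0656 = 7.1856.
Because errors are independent across components, Cov(Tᵢ,Tⱼ) = Cov(Xᵢ,Xⱼ); the off-diagonal part of the true-score variance is the same as above.
True-score variance = [0.6²·0.56 + 2.4²·0.87] + 1.0656 = 5.2128 + 1.0656 = 6.2784.
Reliability = 6.2784 / 7.1856 = 0.874.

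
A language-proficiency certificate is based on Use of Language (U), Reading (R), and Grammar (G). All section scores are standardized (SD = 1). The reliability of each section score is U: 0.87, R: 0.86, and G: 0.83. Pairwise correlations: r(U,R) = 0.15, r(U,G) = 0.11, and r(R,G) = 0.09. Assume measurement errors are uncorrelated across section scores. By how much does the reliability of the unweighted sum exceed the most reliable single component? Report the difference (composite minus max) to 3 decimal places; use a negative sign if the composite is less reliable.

0.011

Var(sum) = 3 + 0.7 = 3.7; true-score variance = 2.56 + 0.7 = 3.26; composite reliability = 0.8811.
Max component reliability = 0.8700.
Difference = 0.8811 − 0.8700 = 0.011.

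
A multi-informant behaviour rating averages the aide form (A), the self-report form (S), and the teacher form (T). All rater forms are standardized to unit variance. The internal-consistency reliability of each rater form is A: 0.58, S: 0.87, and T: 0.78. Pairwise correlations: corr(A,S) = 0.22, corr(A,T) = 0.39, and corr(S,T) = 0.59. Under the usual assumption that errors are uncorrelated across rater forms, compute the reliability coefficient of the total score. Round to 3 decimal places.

Var(A+S+T) = 3 + 2·[0.22 + 0.39 + 0.59] = 3 + 2.4 = 5.4.
With uncorrelated errors the cross-covariances are all true-score covariance, so they carry over unchanged; only the diagonal terms shrink to ρᵢσᵢ².
True-score variance = [0.58 + 0.87 + 0.78] + 2.4 = 2.23 + 2.4 = 4.63.
Reliability = 4.63 / 5.4 = 0.857.

0.857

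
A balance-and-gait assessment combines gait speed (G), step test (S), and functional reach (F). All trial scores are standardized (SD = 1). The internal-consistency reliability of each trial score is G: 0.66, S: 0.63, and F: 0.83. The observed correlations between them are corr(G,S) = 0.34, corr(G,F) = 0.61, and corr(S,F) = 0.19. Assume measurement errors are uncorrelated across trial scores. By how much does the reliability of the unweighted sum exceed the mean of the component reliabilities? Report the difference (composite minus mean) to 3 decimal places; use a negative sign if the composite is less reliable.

0.127

Var(sum) = 3 + 2.28 = 5.28; true-score variance = 2.12 + 2.28 = 4.4; composite reliability = 0.8333.
Mean component reliability = 0.7067.
Difference = 0.8333 − 0.7067 = 0.127.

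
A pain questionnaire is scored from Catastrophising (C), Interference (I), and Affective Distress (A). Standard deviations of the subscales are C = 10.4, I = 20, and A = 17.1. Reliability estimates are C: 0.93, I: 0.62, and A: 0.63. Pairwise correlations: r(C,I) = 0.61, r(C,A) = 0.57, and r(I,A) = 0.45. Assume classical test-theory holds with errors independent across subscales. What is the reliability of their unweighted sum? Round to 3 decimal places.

0.829

Var(C+I+A) = 10.4² + 20² + 17.1² + 2·[10.4·20·0.61 + 10.4·17.1·0.57 + 20·17.1·0.45] = 800.57 + 764.298 = 1564.87.
With uncorrelated errors the cross-covariances are all true-score covariance, so they carry over unchanged; only the diagonal terms shrink to ρᵢσᵢ².
True-score variance = [10.4²·0.93 + 20²·0.62 + 17.1²·0.63] + 764.298 = 532.807 + 764.298 = 1297.1.
Reliability = 1297.1 / 1564.87 = 0.829.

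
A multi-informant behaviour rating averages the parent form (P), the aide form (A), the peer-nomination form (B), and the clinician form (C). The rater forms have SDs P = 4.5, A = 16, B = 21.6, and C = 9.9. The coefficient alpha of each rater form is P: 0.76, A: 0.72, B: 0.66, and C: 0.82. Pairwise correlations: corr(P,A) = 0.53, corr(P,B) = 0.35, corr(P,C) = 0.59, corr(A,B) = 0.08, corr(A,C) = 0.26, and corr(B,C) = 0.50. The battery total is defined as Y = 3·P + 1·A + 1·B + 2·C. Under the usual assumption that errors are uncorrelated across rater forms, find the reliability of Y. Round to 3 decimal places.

0.872

Var(Y) = 3²·4.5² + 16² + 21.6² + 2²·9.9² + 2·[3·4.5·16·0.53 + 3·4.5·21.6·0.35 + 6·4.5·9.9·0.59 + 16·21.6·0.08 + 2·16·9.9·0.26 + 2·21.6·9.9·0.50] = 1296.85 + 1396.21 = 2693.06.
Because errors are independent across components, Cov(Tᵢ,Tⱼ) = Cov(Xᵢ,Xⱼ); the off-diagonal part of the true-score variance is the same as above.
True-score variance = [3²·4.5²·0.76 + 16²·0.72 + 21.6²·0.66 + 2²·9.9²·0.82] + 1396.21 = 952.232 + 1396.21 = 2348.44.
Reliability = 2348.44 / 2693.06 = 0.872.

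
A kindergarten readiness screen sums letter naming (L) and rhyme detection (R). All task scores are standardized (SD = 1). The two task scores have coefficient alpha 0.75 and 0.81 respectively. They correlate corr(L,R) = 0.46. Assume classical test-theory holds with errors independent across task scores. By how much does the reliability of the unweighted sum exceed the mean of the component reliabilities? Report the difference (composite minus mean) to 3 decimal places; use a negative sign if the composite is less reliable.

Var(sum) = 2 + 0.92 = 2.92; true-score variance = 1.56 + 0.92 = 2.48; composite reliability = 0.8493.
Mean component reliability = 0.7800.
Difference = 0.8493 − 0.7800 = 0.069.

0.069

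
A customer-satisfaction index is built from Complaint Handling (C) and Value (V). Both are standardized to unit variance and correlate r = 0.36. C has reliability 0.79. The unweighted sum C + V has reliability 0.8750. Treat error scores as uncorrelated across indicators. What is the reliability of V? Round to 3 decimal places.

0.870

Var(C+V) = 2 + 2·0.36 = 2.720.
True-score variance = ρ_C + ρ_V + 2·0.36, so 0.8750 = (0.79 + ρ_V + 0.72) / 2.720.
ρ_V = 0.8750·2.720 − 0.79 − 0.72 = 0.870.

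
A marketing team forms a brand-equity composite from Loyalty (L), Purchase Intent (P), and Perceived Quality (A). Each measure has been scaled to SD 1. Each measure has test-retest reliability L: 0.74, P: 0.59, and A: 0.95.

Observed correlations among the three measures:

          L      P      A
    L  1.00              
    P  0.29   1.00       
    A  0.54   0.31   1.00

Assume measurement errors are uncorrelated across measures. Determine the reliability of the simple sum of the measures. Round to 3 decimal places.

Var(L+P+A) = 3 + 2·[0.29 + 0.54 + 0.31] = 3 + 2.28 = 5.28.
Because errors are independent across components, Cov(Tᵢ,Tⱼ) = Cov(Xᵢ,Xⱼ); the off-diagonal part of the true-score variance is the same as above.
True-score variance = [0.74 + 0.59 + 0.95] + 2.28 = 2.28 + 2.28 = 4.56.
Reliability = 4.56 / 5.28 = 0.864.

0.864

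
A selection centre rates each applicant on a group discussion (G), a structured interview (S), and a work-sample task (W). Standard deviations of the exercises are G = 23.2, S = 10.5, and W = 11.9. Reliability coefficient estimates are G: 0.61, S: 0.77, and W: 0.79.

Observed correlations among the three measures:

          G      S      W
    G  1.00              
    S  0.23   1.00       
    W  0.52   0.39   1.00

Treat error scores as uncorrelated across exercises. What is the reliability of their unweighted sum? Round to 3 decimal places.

Var(G+S+W) = 23.2² + 10.5² + 11.9² + 2·[23.2·10.5·0.23 + 23.2·11.9·0.52 + 10.5·11.9·0.39] = 790.1 + 496.64 = 1286.74.
Because errors are independent across components, Cov(Tᵢ,Tⱼ) = Cov(Xᵢ,Xⱼ); the off-diagonal part of the true-score variance is the same as above.
True-score variance = [23.2²·0.61 + 10.5²·0.77 + 11.9²·0.79] + 496.64 = 525.091 + 496.64 = 1021.73.
Reliability = 1021.73 / 1286.74 = 0.794.

0.794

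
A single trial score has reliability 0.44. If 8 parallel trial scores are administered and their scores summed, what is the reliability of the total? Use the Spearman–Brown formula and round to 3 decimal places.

ρ_k = kρ / (1 + (k−1)ρ) = 8·0.44 / (1 + 7·0.44) = 3.520 / 4.080 = 0.863.

0.863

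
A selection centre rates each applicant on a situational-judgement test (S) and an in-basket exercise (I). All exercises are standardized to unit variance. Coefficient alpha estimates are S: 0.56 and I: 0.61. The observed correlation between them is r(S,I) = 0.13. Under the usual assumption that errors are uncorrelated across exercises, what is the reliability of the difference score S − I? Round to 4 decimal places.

Var(S−I) = 1 + 1 − 2·0.13 = 2 − 0.26 = 1.74.
Under uncorrelated errors the observed covariances equal the true-score covariances, so only the own-variance terms attenuate.
True-score variance = [0.56 + 0.61] − 0.26 = 1.17 − 0.26 = 0.91.
Reliability = 0.91 / 1.74 = 0.5230.

0.5230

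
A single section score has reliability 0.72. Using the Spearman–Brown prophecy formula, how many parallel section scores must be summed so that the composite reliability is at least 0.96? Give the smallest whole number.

k ≥ ρ*(1−ρ₁)/(ρ₁(1−ρ*)) = 0.96·0.28 / (0.72·0.04) = 9.333.
Smallest integer k = 10.

10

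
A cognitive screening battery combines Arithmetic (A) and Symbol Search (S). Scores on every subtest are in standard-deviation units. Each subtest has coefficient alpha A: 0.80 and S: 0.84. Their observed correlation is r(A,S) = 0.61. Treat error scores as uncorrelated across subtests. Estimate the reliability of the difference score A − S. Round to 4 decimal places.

Var(A−S) = 1 + 1 − 2·0.61 = 2 − 1.22 = 0.78.
Because errors are independent across components, Cov(Tᵢ,Tⱼ) = Cov(Xᵢ,Xⱼ); the off-diagonal part of the true-score variance is the same as above.
True-score variance = [0.80 + 0.84] − 1.22 = 1.64 − 1.22 = 0.42.
Reliability = 0.42 / 0.78 = 0.5385.

0.5385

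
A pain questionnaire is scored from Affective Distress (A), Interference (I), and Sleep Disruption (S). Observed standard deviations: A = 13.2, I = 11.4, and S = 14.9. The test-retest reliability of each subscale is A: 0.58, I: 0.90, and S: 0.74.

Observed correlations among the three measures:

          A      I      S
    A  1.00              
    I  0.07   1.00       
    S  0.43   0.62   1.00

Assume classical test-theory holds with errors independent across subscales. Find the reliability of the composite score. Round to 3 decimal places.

Var(A+I+S) = 13.2² + 11.4² + 14.9² + 2·[13.2·11.4·0.07 + 13.2·14.9·0.43 + 11.4·14.9·0.62] = 526.21 + 400.838 = 927.048.
Because errors are independent across components, Cov(Tᵢ,Tⱼ) = Cov(Xᵢ,Xⱼ); the off-diagonal part of the true-score variance is the same as above.
True-score variance = [13.2²·0.58 + 11.4²·0.90 + 14.9²·0.74] + 400.838 = 382.311 + 400.838 = 783.149.
Reliability = 783.149 / 927.048 = 0.845.

0.845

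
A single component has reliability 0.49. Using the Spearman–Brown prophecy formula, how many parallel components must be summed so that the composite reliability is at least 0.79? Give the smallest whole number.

k ≥ ρ*(1−ρ₁)/(ρ₁(1−ρ*)) = 0.79·0.51 / (0.49·0.21) = 3.915.
Smallest integer k = 4.

4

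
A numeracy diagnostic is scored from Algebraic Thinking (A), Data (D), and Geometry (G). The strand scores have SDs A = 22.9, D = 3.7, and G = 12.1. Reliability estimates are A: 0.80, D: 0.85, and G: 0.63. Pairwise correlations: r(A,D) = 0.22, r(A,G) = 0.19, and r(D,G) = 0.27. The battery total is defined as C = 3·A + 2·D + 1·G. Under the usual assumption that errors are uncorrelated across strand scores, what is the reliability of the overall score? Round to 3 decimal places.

0.817

Var(C) = 3²·22.9² + 2²·3.7² + 12.1² + 2·[6·22.9·3.7·0.22 + 3·22.9·12.1·0.19 + 2·3.7·12.1·0.27] = 4920.86 + 587.921 = 5508.78.
Because errors are independent across components, Cov(Tᵢ,Tⱼ) = Cov(Xᵢ,Xⱼ); the off-diagonal part of the true-score variance is the same as above.
True-score variance = [3²·22.9²·0.80 + 2²·3.7²·0.85 + 12.1²·0.63] + 587.921 = 3914.54 + 587.921 = 4502.46.
Reliability = 4502.46 / 5508.78 = 0.817.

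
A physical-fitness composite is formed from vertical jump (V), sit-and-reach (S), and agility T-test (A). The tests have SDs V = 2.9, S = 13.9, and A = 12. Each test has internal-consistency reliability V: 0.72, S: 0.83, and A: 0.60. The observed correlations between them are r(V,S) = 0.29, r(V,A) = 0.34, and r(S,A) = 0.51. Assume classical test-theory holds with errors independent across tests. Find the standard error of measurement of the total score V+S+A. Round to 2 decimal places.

9.63

Var(total) = 345.62 + 217.18 = 562.8.
True-score variance = 252.819 + 217.18 = 469.999, so reliability = 0.8351.
Error variance = 562.8 − 469.999 = 92.8005; SEM = √92.8005 = 9.63.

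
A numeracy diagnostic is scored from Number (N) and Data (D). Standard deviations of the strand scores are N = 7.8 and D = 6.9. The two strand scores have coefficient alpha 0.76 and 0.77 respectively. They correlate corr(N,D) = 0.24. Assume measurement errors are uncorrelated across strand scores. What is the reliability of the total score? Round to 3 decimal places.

Var(N+D) = 7.8² + 6.9² + 2·[7.8·6.9·0.24] = 108.45 + 25.8336 = 134.284.
Under uncorrelated errors the observed covariances equal the true-score covariances, so only the own-variance terms attenuate.
True-score variance = [7.8²·0.76 + 6.9²·0.77] + 25.8336 = 82.8981 + 25.8336 = 108.732.
Reliability = 108.732 / 134.284 = 0.810.

0.810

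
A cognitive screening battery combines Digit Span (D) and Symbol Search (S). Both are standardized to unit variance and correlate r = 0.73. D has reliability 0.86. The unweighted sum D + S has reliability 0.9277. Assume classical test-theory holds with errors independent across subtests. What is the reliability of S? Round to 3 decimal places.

Var(D+S) = 2 + 2·0.73 = 3.460.
True-score variance = ρ_D + ρ_S + 2·0.73, so 0.9277 = (0.86 + ρ_S + 1.46) / 3.460.
ρ_S = 0.9277·3.460 − 0.86 − 1.46 = 0.890.

0.890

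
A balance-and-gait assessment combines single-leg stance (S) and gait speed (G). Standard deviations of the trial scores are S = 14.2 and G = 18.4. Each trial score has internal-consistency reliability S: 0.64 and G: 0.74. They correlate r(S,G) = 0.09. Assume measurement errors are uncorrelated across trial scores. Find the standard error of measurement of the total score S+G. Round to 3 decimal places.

Var(total) = 540.2 + 47.0304 = 587.23.
True-score variance = 379.584 + 47.0304 = 426.614, so reliability = 0.7265.
Error variance = 587.23 − 426.614 = 160.616; SEM = √160.616 = 12.673.

12.673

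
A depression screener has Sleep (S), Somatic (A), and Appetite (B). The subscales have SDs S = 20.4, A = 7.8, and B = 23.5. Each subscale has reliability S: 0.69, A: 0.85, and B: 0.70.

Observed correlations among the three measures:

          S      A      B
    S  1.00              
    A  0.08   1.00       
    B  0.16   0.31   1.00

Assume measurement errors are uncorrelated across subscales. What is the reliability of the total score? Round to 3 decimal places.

0.770

Var(S+A+B) = 20.4² + 7.8² + 23.5² + 2·[20.4·7.8·0.08 + 20.4·23.5·0.16 + 7.8·23.5·0.31] = 1029.25 + 292.513 = 1321.76.
Because errors are independent across components, Cov(Tᵢ,Tⱼ) = Cov(Xᵢ,Xⱼ); the off-diagonal part of the true-score variance is the same as above.
True-score variance = [20.4²·0.69 + 7.8²·0.85 + 23.5²·0.70] + 292.513 = 725.439 + 292.513 = 1017.95.
Reliability = 1017.95 / 1321.76 = 0.770.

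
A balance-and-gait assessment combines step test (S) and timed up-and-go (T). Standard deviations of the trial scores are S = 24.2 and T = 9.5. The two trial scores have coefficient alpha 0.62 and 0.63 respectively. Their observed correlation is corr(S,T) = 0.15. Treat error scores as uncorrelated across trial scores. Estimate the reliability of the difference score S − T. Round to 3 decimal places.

Var(S−T) = 24.2² + 9.5² − 2·24.2·9.5·0.15 = 675.89 − 68.97 = 606.92.
With uncorrelated errors the cross-covariances are all true-score covariance, so they carry over unchanged; only the diagonal terms shrink to ρᵢσᵢ².
True-score variance = [24.2²·0.62 + 9.5²·0.63] − 68.97 = 419.954 − 68.97 = 350.984.
Reliability = 350.984 / 606.92 = 0.578.

0.578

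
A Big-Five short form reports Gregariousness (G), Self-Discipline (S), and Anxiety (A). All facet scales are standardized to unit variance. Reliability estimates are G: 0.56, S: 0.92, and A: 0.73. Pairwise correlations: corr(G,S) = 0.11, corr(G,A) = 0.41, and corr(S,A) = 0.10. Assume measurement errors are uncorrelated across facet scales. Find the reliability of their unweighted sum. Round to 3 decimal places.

0.814

Var(G+S+A) = 3 + 2·[0.11 + 0.41 + 0.10] = 3 + 1.24 = 4.24.
Under uncorrelated errors the observed covariances equal the true-score covariances, so only the own-variance terms attenuate.
True-score variance = [0.56 + 0.92 + 0.73] + 1.24 = 2.21 + 1.24 = 3.45.
Reliability = 3.45 / 4.24 = 0.814.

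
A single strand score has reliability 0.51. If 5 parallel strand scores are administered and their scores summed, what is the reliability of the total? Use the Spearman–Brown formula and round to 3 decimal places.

ρ_k = kρ / (1 + (k−1)ρ) = 5·0.51 / (1 + 4·0.51) = 2.550 / 3.040 = 0.839.

0.839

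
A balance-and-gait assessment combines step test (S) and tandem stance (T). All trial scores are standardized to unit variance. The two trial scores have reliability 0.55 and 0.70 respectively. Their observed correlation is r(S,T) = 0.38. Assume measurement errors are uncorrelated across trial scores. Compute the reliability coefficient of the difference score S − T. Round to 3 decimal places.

Var(S−T) = 1 + 1 − 2·0.38 = 2 − 0.76 = 1.24.
Under uncorrelated errors the observed covariances equal the true-score covariances, so only the own-variance terms attenuate.
True-score variance = [0.55 + 0.70] − 0.76 = 1.25 − 0.76 = 0.49.
Reliability = 0.49 / 1.24 = 0.395.

0.395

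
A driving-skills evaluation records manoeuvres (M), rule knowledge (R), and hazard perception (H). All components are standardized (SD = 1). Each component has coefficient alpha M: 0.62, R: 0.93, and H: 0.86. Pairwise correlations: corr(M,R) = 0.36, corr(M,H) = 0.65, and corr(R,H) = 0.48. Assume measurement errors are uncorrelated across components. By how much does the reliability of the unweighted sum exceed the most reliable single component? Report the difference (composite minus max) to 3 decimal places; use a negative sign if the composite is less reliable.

Var(sum) = 3 + 2.98 = 5.98; true-score variance = 2.41 + 2.98 = 5.39; composite reliability = 0.9013.
Max component reliability = 0.9300.
Difference = 0.9013 − 0.9300 = -0.029.

-0.029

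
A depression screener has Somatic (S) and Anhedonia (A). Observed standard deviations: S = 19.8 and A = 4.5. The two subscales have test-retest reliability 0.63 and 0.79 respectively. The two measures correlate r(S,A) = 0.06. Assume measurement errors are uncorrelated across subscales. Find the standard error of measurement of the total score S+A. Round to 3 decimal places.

Var(total) = 412.29 + 10.692 = 422.982.
True-score variance = 262.983 + 10.692 = 273.675, so reliability = 0.6470.
Error variance = 422.982 − 273.675 = 149.307; SEM = √149.307 = 12.219.

12.219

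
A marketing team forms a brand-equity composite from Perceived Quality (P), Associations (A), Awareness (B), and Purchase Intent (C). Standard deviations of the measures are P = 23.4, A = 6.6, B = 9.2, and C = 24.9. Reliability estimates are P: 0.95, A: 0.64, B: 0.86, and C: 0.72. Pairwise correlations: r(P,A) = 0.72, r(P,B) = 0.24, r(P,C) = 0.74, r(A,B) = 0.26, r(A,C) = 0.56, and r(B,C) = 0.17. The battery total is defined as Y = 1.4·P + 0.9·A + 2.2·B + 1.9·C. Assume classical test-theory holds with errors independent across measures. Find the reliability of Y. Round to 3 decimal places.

Var(Y) = 1.4²·23.4² + 0.9²·6.6² + 2.2²·9.2² + 1.9²·24.9² + 2·[1.26·23.4·6.6·0.72 + 3.08·23.4·9.2·0.24 + 2.66·23.4·24.9·0.74 + 1.98·6.6·9.2·0.26 + 1.71·6.6·24.9·0.56 + 4.18·9.2·24.9·0.17] = 3756.39 + 3595.13 = 7351.53.
With uncorrelated errors the cross-covariances are all true-score covariance, so they carry over unchanged; only the diagonal terms shrink to ρᵢσᵢ².
True-score variance = [1.4²·23.4²·0.95 + 0.9²·6.6²·0.64 + 2.2²·9.2²·0.86 + 1.9²·24.9²·0.72] + 3595.13 = 3005.97 + 3595.13 = 6601.11.
Reliability = 6601.11 / 7351.53 = 0.898.

0.898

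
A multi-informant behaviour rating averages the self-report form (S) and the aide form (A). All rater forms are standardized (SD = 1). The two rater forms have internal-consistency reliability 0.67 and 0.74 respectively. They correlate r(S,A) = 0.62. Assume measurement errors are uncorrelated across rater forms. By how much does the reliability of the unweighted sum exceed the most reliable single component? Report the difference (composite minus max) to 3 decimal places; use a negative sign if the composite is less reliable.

Var(sum) = 2 + 1.24 = 3.24; true-score variance = 1.41 + 1.24 = 2.65; composite reliability = 0.8179.
Max component reliability = 0.7400.
Difference = 0.8179 − 0.7400 = 0.078.

0.078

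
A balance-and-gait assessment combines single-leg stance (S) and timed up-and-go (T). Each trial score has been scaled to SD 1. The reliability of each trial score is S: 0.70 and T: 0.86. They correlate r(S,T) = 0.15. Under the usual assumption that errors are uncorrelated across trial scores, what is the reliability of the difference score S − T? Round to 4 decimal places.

Var(S−T) = 1 + 1 − 2·0.15 = 2 − 0.3 = 1.7.
Under uncorrelated errors the observed covariances equal the true-score covariances, so only the own-variance terms attenuate.
True-score variance = [0.70 + 0.86] − 0.3 = 1.56 − 0.3 = 1.26.
Reliability = 1.26 / 1.7 = 0.7412.

0.7412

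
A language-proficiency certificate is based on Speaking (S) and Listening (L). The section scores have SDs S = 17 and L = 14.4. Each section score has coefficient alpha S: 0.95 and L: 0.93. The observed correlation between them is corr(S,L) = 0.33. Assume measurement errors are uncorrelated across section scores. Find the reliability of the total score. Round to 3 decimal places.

0.956

Var(S+L) = 17² + 14.4² + 2·[17·14.4·0.33] = 496.36 + 161.568 = 657.928.
With uncorrelated errors the cross-covariances are all true-score covariance, so they carry over unchanged; only the diagonal terms shrink to ρᵢσᵢ².
True-score variance = [17²·0.95 + 14.4²·0.93] + 161.568 = 467.395 + 161.568 = 628.963.
Reliability = 628.963 / 657.928 = 0.956.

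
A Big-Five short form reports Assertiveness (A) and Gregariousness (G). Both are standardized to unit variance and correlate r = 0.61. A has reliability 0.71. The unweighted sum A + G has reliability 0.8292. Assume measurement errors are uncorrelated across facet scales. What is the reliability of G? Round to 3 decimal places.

0.740

Var(A+G) = 2 + 2·0.61 = 3.220.
True-score variance = ρ_A + ρ_G + 2·0.61, so 0.8292 = (0.71 + ρ_G + 1.22) / 3.220.
ρ_G = 0.8292·3.220 − 0.71 − 1.22 = 0.740.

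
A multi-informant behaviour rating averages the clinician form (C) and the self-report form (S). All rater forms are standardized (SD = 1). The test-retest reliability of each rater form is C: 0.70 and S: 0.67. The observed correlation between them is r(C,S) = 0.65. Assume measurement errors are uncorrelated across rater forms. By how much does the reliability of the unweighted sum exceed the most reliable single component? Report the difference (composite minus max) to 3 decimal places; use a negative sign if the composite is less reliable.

0.109

Var(sum) = 2 + 1.3 = 3.3; true-score variance = 1.37 + 1.3 = 2.67; composite reliability = 0.8091.
Max component reliability = 0.7000.
Difference = 0.8091 − 0.7000 = 0.109.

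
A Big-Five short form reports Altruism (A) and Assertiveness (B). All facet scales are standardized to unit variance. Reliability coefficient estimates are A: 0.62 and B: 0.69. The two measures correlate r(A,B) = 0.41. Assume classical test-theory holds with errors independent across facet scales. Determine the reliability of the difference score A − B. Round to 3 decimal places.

Var(A−B) = 1 + 1 − 2·0.41 = 2 − 0.82 = 1.18.
With uncorrelated errors the cross-covariances are all true-score covariance, so they carry over unchanged; only the diagonal terms shrink to ρᵢσᵢ².
True-score variance = [0.62 + 0.69] − 0.82 = 1.31 − 0.82 = 0.49.
Reliability = 0.49 / 1.18 = 0.415.

0.415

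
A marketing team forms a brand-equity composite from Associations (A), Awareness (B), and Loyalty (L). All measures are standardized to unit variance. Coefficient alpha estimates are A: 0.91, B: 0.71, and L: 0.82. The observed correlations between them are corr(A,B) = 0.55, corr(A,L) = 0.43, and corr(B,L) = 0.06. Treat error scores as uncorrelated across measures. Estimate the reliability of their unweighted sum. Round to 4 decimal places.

Var(A+B+L) = 3 + 2·[0.55 + 0.43 + 0.06] = 3 + 2.08 = 5.08.
With uncorrelated errors the cross-covariances are all true-score covariance, so they carry over unchanged; only the diagonal terms shrink to ρᵢσᵢ².
True-score variance = [0.91 + 0.71 + 0.82] + 2.08 = 2.44 + 2.08 = 4.52.
Reliability = 4.52 / 5.08 = 0.8898.

0.8898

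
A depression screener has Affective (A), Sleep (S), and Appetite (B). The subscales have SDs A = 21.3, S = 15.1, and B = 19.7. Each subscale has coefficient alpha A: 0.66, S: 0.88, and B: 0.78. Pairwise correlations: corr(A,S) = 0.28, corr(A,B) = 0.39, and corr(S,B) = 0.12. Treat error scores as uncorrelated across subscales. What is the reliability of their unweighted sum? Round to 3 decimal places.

Var(A+S+B) = 21.3² + 15.1² + 19.7² + 2·[21.3·15.1·0.28 + 21.3·19.7·0.39 + 15.1·19.7·0.12] = 1069.79 + 578.801 = 1648.59.
With uncorrelated errors the cross-covariances are all true-score covariance, so they carry over unchanged; only the diagonal terms shrink to ρᵢσᵢ².
True-score variance = [21.3²·0.66 + 15.1²·0.88 + 19.7²·0.78] + 578.801 = 802.794 + 578.801 = 1381.6.
Reliability = 1381.6 / 1648.59 = 0.838.

0.838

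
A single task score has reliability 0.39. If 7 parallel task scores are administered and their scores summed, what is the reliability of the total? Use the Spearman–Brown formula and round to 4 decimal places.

0.8174

ρ_k = kρ / (1 + (k−1)ρ) = 7·0.39 / (1 + 6·0.39) = 2.730 / 3.340 = 0.8174.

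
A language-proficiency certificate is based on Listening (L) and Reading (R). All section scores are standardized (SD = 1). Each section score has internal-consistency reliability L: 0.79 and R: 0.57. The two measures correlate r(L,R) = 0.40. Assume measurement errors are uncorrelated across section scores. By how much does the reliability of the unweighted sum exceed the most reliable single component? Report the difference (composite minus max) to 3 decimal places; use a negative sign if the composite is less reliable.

Var(sum) = 2 + 0.8 = 2.8; true-score variance = 1.36 + 0.8 = 2.16; composite reliability = 0.7714.
Max component reliability = 0.7900.
Difference = 0.7714 − 0.7900 = -0.019.

-0.019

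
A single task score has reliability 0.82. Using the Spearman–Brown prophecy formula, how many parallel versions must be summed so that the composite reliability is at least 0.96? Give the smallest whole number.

k ≥ ρ*(1−ρ₁)/(ρ₁(1−ρ*)) = 0.96·0.18 / (0.82·0.04) = 5.268.
Smallest integer k = 6.

6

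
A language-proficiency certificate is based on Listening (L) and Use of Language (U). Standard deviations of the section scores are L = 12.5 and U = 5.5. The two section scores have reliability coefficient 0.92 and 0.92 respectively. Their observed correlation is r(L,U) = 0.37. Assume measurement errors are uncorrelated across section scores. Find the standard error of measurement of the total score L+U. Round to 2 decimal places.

Var(total) = 186.5 + 50.875 = 237.375.
True-score variance = 171.58 + 50.875 = 222.455, so reliability = 0.9371.
Error variance = 237.375 − 222.455 = 14.92; SEM = √14.92 = 3.86.

3.86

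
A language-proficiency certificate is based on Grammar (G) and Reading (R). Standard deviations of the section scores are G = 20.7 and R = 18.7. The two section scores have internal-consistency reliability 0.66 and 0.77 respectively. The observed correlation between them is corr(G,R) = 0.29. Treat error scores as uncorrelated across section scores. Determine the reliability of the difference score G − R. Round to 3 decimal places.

Var(G−R) = 20.7² + 18.7² − 2·20.7·18.7·0.29 = 778.18 − 224.512 = 553.668.
With uncorrelated errors the cross-covariances are all true-score covariance, so they carry over unchanged; only the diagonal terms shrink to ρᵢσᵢ².
True-score variance = [20.7²·0.66 + 18.7²·0.77] − 224.512 = 552.065 − 224.512 = 327.552.
Reliability = 327.552 / 553.668 = 0.592.

0.592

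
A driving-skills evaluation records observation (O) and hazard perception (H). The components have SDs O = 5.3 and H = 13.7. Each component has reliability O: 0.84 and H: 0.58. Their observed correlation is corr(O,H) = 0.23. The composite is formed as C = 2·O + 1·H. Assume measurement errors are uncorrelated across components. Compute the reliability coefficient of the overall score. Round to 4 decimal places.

Var(C) = 2²·5.3² + 13.7² + 2·[2·5.3·13.7·0.23] = 300.05 + 66.8012 = 366.851.
Under uncorrelated errors the observed covariances equal the true-score covariances, so only the own-variance terms attenuate.
True-score variance = [2²·5.3²·0.84 + 13.7²·0.58] + 66.8012 = 203.243 + 66.8012 = 270.044.
Reliability = 270.044 / 366.851 = 0.7361.

0.7361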